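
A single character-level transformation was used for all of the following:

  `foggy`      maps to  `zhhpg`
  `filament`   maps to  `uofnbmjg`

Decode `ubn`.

The output letters match the input read backwards, each shifted +1: foggy reversed is yggof. Read the word backwards and shift each letter +1.
Decoding ubn: shift back: u−1=t, b−1=a, n−1=m → tam; then reverse → mat.

mat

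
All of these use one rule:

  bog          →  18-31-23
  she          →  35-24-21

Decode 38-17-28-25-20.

valid

Letters become their 1-based position plus 16 (so a→17, b→18, …).
Decoding 38-17-28-25-20: 38→(38−16)÷1=22=v, 17→(17−16)÷1=1=a, 28→(28−16)÷1=12=l, 25→(25−16)÷1=9=i, 20→(20−16)÷1=4=d.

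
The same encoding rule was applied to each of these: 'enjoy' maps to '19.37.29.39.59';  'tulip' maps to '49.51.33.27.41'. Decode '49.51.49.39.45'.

tutor

e(#5)→19 and n(#14)→37: differences scale by 2, so n = 2·pos + 9. With a=1..z=26, the number is 2·pos + 9.
Undoing it on 49.51.49.39.45: 49→(49−9)÷2=20=t, 51→(51−9)÷2=21=u, 49→(49−9)÷2=20=t, 39→(39−9)÷2=15=o, 45→(45−9)÷2=18=r.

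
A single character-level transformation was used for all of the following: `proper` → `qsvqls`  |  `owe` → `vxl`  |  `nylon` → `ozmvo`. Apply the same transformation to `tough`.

The shift depends on letter class: consonant p→q is +1, but vowel o→v is +7. Two shifts are in play — +7 for a/e/i/o/u, +1 for every other letter.
Applying it to tough: t(cons)+1=u, o(vowel)+7=v, u(vowel)+7=b, g(cons)+1=h, h(cons)+1=i.

uvbhi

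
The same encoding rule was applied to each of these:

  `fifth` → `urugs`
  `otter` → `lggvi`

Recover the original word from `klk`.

pop

Each pair mirrors across the alphabet (f↔u, i↔r, f↔u): positions sum to 25. This is the alphabet-reversal cipher (Atbash): a becomes z, b becomes y, etc.
Reversing it on klk: k↔p, l↔o, k↔p.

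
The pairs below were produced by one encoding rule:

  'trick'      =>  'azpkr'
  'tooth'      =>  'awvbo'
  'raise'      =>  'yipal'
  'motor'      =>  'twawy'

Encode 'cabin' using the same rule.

The shifts repeat in a cycle of length 2: positions 0,1,… shift by +7, +8, then the pattern repeats.
Applying it to cabin: c+7=j, a+8=i, b+7=i, i+8=q, n+7=u.

jiiqu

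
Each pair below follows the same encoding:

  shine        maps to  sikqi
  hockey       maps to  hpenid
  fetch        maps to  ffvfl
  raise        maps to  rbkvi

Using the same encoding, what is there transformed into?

In shine: s→s is +0, h→i is +1, i→k is +2, n→q is +3 — the shift increases by 1 each position. Each letter shifts forward by its position index (0, 1, 2, …) — the shift grows by one for each successive letter.
Applying it to there: t+0=t, h+1=i, e+2=g, r+3=u, e+4=i.

tigui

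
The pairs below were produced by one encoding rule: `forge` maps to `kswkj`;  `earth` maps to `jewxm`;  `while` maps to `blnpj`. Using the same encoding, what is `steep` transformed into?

The shifts repeat in a cycle of length 2: positions 0,1,… shift by +5, +4, then the pattern repeats.
Applying it to steep: s+5=x, t+4=x, e+5=j, e+4=i, p+5=u.

xxjiu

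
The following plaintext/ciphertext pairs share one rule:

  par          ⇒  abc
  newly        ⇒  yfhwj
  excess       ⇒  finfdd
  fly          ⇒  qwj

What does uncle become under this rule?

vynwf

Vowels shift forward by 1 and consonants shift forward by 11.
On uncle: u(vowel)+1=v, n(cons)+11=y, c(cons)+11=n, l(cons)+11=w, e(vowel)+1=f.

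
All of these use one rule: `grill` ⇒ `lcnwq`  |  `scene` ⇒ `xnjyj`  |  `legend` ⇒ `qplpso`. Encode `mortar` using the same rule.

rzwefc

Shifts by position in grill: pos 0: g→l (+5), pos 1: r→c (+11), pos 2: i→n (+5), pos 3: l→w (+11) — repeating every 2. It's a Vigenère-style cipher with numeric key [5,11]: position i shifts by key[i mod 2].
Applying it to mortar: m+5=r, o+11=z, r+5=w, t+11=e, a+5=f, r+11=c.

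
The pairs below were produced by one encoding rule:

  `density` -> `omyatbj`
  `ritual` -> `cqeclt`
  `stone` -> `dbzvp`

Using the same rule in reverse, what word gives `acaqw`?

It's a Vigenère-style cipher with numeric key [11,8]: position i shifts by key[i mod 2].
Undoing it on acaqw: a−11=p, c−8=u, a−11=p, q−8=i, w−11=l.

pupil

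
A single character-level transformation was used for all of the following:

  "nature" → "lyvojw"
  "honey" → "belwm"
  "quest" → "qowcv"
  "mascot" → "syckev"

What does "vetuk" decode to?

toxic

Each letter's alphabet position (a=0..z=25) is mapped through 19·x+24 mod 26 — an affine cipher.
Undoing it on vetuk: v(21)→11·(21−24)≡19=t; e(4)→11·(4−24)≡14=o; t(19)→11·(19−24)≡23=x; u(20)→11·(20−24)≡8=i; k(10)→11·(10−24)≡2=c (all mod 26).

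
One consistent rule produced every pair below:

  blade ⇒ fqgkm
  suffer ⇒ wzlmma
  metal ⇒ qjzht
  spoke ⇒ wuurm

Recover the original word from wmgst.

In blade: b→f is +4, l→q is +5, a→g is +6, d→k is +7 — the shift increases by 1 each position. Each letter shifts forward by (position + 4), i.e. 4, 5, 6, … — the shift grows by one for each successive letter.
Reversing it on wmgst: w−4=s, m−5=h, g−6=a, s−7=l, t−8=l.

shall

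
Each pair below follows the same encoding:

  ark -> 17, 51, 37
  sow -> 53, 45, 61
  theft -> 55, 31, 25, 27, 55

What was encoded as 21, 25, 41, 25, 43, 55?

cement

a(#1)→17 and r(#18)→51: differences scale by 2, so n = 2·pos + 15. The formula is n = 2×(alphabet index, a=1) + 15.
Reversing it on 21, 25, 41, 25, 43, 55: 21→(21−15)÷2=3=c, 25→(25−15)÷2=5=e, 41→(41−15)÷2=13=m, 25→(25−15)÷2=5=e, 43→(43−15)÷2=14=n, 55→(55−15)÷2=20=t.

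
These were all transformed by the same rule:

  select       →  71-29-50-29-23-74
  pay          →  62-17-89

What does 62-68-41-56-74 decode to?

print

s(#19)→71 and e(#5)→29: differences scale by 3, so n = 3·pos + 14. The formula is n = 3×(alphabet index, a=1) + 14.
Decoding 62-68-41-56-74: 62→(62−14)÷3=16=p, 68→(68−14)÷3=18=r, 41→(41−14)÷3=9=i, 56→(56−14)÷3=14=n, 74→(74−14)÷3=20=t.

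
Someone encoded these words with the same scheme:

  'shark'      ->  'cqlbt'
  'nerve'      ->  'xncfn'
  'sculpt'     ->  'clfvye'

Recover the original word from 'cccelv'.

struck

Shifts by position in shark: pos 0: s→c (+10), pos 1: h→q (+9), pos 2: a→l (+11), pos 3: r→b (+10), pos 4: k→t (+9) — repeating every 3. The shifts repeat in a cycle of length 3: positions 0,1,… shift by +10, +9, +11, then the pattern repeats.
Reversing it on cccelv: c−10=s, c−9=t, c−11=r, e−10=u, l−9=c, v−11=k.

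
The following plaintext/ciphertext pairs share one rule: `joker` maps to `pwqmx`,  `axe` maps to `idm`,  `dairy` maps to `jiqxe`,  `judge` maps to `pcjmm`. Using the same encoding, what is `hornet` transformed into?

The shift depends on letter class: consonant j→p is +6, but vowel o→w is +8. Two shifts are in play — +8 for a/e/i/o/u, +6 for every other letter.
For hornet: h(cons)+6=n, o(vowel)+8=w, r(cons)+6=x, n(cons)+6=t, e(vowel)+8=m, t(cons)+6=z.

nwxtmz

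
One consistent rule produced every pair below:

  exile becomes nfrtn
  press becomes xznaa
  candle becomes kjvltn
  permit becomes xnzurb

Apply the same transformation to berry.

The shift depends on letter class: consonant x→f is +8, but vowel e→n is +9. Two shifts are in play — +9 for a/e/i/o/u, +8 for every other letter.
For berry: b(cons)+8=j, e(vowel)+9=n, r(cons)+8=z, r(cons)+8=z, y(cons)+8=g.

jnzzg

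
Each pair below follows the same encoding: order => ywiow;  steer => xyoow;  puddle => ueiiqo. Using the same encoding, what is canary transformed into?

Vowels shift forward by 10 and consonants shift forward by 5.
Applying it to canary: c(cons)+5=h, a(vowel)+10=k, n(cons)+5=s, a(vowel)+10=k, r(cons)+5=w, y(cons)+5=d.

hkskwd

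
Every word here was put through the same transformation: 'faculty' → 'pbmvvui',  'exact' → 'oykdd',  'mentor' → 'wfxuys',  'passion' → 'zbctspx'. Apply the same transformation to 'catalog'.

mbdbvpq

The shifts repeat in a cycle of length 2: positions 0,1,… shift by +10, +1, then the pattern repeats.
Applying it to catalog: c+10=m, a+1=b, t+10=d, a+1=b, l+10=v, o+1=p, g+10=q.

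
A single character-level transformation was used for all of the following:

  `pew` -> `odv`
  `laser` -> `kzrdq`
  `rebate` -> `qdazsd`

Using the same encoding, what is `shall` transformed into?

Each letter is shifted forward by 25 in the alphabet (a Caesar shift of +25).
On shall: s+25=r, h+25=g, a+25=z, l+25=k, l+25=k.

rgzkk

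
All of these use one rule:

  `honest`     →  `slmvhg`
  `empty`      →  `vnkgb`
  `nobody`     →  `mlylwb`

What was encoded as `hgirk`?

strip

Letters are reflected about the middle of the alphabet (position → 25−position): Atbash.
Undoing it on hgirk: h↔s, g↔t, i↔r, r↔i, k↔p.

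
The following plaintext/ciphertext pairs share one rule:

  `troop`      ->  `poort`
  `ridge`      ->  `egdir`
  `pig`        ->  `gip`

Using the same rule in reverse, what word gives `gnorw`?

wrong

It's just the letters in reverse order.
Decoding gnorw: then reverse → wrong.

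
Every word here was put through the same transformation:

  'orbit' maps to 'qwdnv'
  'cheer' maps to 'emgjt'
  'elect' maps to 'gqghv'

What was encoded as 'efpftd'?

The shifts repeat in a cycle of length 2: positions 0,1,… shift by +2, +5, then the pattern repeats.
Reversing it on efpftd: e−2=c, f−5=a, p−2=n, f−5=a, t−2=r, d−5=y.

canary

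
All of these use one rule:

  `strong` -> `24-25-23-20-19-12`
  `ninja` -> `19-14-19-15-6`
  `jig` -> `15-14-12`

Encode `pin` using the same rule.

21-14-19

Each letter is replaced by its alphabet position (a=1..z=26) + 5.
Applying it to pin: p=16→21, i=9→14, n=14→19.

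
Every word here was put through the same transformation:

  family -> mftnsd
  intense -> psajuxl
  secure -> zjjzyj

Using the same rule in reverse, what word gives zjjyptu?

A repeating key of period 2 is used — shifts +7, +5 over and over.
Undoing it on zjjyptu: z−7=s, j−5=e, j−7=c, y−5=t, p−7=i, t−5=o, u−7=n.

section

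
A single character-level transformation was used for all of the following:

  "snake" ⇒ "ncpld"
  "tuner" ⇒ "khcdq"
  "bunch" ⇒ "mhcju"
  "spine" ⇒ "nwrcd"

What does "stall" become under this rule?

s(18)→n(13) and n(13)→c(2) fit y≡23x+15 (mod 26); the inverse of 23 mod 26 is 17. Each letter's alphabet position (a=0..z=25) is mapped through 23·x+15 mod 26 — an affine cipher.
On stall: s(18)→23·18+15≡13=n; t(19)→23·19+15≡10=k; a(0)→23·0+15≡15=p; l(11)→23·11+15≡8=i; l(11)→23·11+15≡8=i (all mod 26).

nkpii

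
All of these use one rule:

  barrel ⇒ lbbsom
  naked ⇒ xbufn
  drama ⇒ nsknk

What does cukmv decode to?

Shifts by position in barrel: pos 0: b→l (+10), pos 1: a→b (+1), pos 2: r→b (+10), pos 3: r→s (+1) — repeating every 2. The shifts repeat in a cycle of length 2: positions 0,1,… shift by +10, +1, then the pattern repeats.
Decoding cukmv: c−10=s, u−1=t, k−10=a, m−1=l, v−10=l.

stall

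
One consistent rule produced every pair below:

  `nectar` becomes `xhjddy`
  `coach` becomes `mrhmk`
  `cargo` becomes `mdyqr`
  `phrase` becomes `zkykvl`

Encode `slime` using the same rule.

copwh

Shifts by position in nectar: pos 0: n→x (+10), pos 1: e→h (+3), pos 2: c→j (+7), pos 3: t→d (+10), pos 4: a→d (+3), pos 5: r→y (+7) — repeating every 3. A repeating key of period 3 is used — shifts +10, +3, +7 over and over.
For slime: s+10=c, l+3=o, i+7=p, m+10=w, e+3=h.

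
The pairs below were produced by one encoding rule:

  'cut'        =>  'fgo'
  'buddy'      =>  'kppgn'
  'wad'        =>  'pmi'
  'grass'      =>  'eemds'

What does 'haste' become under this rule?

The word is reversed, then every letter is shifted forward by 12.
On haste: reverse → etsah; then shift: e+12=q, t+12=f, s+12=e, a+12=m, h+12=t.

qfemt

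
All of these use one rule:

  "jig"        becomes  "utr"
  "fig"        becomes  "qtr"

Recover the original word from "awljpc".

player

This is a Caesar cipher with shift 11.
Decoding awljpc: a−11=p, w−11=l, l−11=a, j−11=y, p−11=e, c−11=r.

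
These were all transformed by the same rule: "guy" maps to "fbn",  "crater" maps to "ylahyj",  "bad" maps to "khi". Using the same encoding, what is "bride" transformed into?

The output letters match the input read backwards, each shifted +7: guy reversed is yug. The word is reversed, then every letter is shifted forward by 7.
Applying it to bride: reverse → edirb; then shift: e+7=l, d+7=k, i+7=p, r+7=y, b+7=i.

lkpyi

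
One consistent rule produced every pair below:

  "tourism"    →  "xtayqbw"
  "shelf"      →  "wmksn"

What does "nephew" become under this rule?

rjvomf

In tourism: t→x is +4, o→t is +5, u→a is +6, r→y is +7 — the shift increases by 1 each position. Letter i (0-indexed) is shifted by i+4, so successive shifts are 4, 5, 6, ….
On nephew: n+4=r, e+5=j, p+6=v, h+7=o, e+8=m, w+9=f.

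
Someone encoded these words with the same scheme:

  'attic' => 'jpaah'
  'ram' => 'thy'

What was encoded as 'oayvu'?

The output letters match the input read backwards, each shifted +7: attic reversed is citta. Read the word backwards and shift each letter +7.
Undoing it on oayvu: shift back: o−7=h, a−7=t, y−7=r, v−7=o, u−7=n → htron; then reverse → north.

north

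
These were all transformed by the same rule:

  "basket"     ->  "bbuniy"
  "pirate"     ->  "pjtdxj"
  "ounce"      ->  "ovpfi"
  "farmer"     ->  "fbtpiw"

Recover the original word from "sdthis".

screen

In basket: b→b is +0, a→b is +1, s→u is +2, k→n is +3 — the shift increases by 1 each position. The shift increases by 1 at each position, starting from +0: 0, 1, 2, ….
Reversing it on sdthis: s−0=s, d−1=c, t−2=r, h−3=e, i−4=e, s−5=n.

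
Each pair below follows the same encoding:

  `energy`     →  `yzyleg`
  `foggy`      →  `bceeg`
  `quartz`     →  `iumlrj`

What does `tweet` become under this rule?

rayyr

This is an affine cipher: with a=0,…,z=25, each position x becomes (3x+12) mod 26.
For tweet: t(19)→3·19+12≡17=r; w(22)→3·22+12≡0=a; e(4)→3·4+12≡24=y; e(4)→3·4+12≡24=y; t(19)→3·19+12≡17=r (all mod 26).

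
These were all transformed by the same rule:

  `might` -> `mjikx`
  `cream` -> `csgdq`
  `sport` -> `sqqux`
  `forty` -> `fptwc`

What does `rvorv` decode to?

In might: m→m is +0, i→j is +1, g→i is +2, h→k is +3 — the shift increases by 1 each position. The shift increases by 1 at each position, starting from +0: 0, 1, 2, ….
Reversing it on rvorv: r−0=r, v−1=u, o−2=m, r−3=o, v−4=r.

rumor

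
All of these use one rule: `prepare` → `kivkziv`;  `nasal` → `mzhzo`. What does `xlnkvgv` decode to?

compete

Each pair mirrors across the alphabet (p↔k, r↔i, e↔v): positions sum to 25. Each letter is replaced by its mirror in the alphabet: a↔z, b↔y, c↔x, and so on (the Atbash cipher).
Undoing it on xlnkvgv: x↔c, l↔o, n↔m, k↔p, v↔e, g↔t, v↔e.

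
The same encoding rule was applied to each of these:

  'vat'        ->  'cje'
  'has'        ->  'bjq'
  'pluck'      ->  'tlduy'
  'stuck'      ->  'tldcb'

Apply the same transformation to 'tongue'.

ndpwxc

The output letters match the input read backwards, each shifted +9: vat reversed is tav. Two steps: reverse the string, then apply a Caesar shift of +9.
For tongue: reverse → eugnot; then shift: e+9=n, u+9=d, g+9=p, n+9=w, o+9=x, t+9=c.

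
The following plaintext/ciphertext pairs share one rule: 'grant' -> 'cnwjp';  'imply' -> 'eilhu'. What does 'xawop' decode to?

beast

Compare letters: g→c is +22, r→n is +22, a→w is +22 — a constant shift. This is a Caesar cipher with shift 22.
Decoding xawop: x−22=b, a−22=e, w−22=a, o−22=s, p−22=t.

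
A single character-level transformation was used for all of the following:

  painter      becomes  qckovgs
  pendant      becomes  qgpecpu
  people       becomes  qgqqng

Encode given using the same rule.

hkxfp

Shifts by position in painter: pos 0: p→q (+1), pos 1: a→c (+2), pos 2: i→k (+2), pos 3: n→o (+1), pos 4: t→v (+2), pos 5: e→g (+2) — repeating every 3. A repeating key of period 3 is used — shifts +1, +2, +2 over and over.
For given: g+1=h, i+2=k, v+2=x, e+1=f, n+2=p.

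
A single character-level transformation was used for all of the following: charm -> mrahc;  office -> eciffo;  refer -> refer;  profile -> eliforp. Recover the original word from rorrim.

The output letters match the input read backwards: charm reversed is mrahc. It's just the letters in reverse order.
Decoding rorrim: then reverse → mirror.

mirror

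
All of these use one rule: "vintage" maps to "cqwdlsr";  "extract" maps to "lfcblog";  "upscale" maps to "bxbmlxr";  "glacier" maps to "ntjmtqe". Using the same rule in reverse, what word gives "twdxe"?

mount

In vintage: v→c is +7, i→q is +8, n→w is +9, t→d is +10 — the shift increases by 1 each position. The shift increases by 1 at each position, starting from +7: 7, 8, 9, ….
Reversing it on twdxe: t−7=m, w−8=o, d−9=u, x−10=n, e−11=t.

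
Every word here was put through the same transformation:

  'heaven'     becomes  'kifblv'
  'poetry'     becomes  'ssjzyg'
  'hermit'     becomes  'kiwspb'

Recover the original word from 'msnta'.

Each letter shifts forward by (position + 3), i.e. 3, 4, 5, … — the shift grows by one for each successive letter.
Reversing it on msnta: m−3=j, s−4=o, n−5=i, t−6=n, a−7=t.

joint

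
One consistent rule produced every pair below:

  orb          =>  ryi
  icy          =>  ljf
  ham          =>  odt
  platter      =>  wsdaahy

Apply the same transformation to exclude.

hejsxkh

The shift depends on letter class: consonant r→y is +7, but vowel o→r is +3. The rule splits by letter class: vowels +3, consonants +7.
On exclude: e(vowel)+3=h, x(cons)+7=e, c(cons)+7=j, l(cons)+7=s, u(vowel)+3=x, d(cons)+7=k, e(vowel)+3=h.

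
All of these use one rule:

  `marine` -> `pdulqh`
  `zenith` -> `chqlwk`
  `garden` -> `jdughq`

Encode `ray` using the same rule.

udb

Compare letters: m→p is +3, a→d is +3, r→u is +3 — a constant shift. This is a Caesar cipher with shift 3.
Applying it to ray: r+3=u, a+3=d, y+3=b.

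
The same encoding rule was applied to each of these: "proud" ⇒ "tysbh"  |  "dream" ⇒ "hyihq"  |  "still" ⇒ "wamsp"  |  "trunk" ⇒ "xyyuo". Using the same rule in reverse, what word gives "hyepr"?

drain

Shifts by position in proud: pos 0: p→t (+4), pos 1: r→y (+7), pos 2: o→s (+4), pos 3: u→b (+7) — repeating every 2. The shifts repeat in a cycle of length 2: positions 0,1,… shift by +4, +7, then the pattern repeats.
Reversing it on hyepr: h−4=d, y−7=r, e−4=a, p−7=i, r−4=n.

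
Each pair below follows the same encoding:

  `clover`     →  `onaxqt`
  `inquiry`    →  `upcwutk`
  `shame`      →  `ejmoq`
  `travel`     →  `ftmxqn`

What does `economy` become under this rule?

qeapaok

It's a Vigenère-style cipher with numeric key [12,2]: position i shifts by key[i mod 2].
On economy: e+12=q, c+2=e, o+12=a, n+2=p, o+12=a, m+2=o, y+12=k.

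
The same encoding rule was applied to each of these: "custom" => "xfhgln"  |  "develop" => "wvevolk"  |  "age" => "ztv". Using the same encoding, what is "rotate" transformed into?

Letters are reflected about the middle of the alphabet (position → 25−position): Atbash.
Applying it to rotate: r↔i, o↔l, t↔g, a↔z, t↔g, e↔v.

ilgzgv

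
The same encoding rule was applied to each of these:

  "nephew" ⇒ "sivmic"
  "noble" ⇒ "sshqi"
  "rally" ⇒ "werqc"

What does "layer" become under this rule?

qeejv

A repeating key of period 3 is used — shifts +5, +4, +6 over and over.
Applying it to layer: l+5=q, a+4=e, y+6=e, e+5=j, r+4=v.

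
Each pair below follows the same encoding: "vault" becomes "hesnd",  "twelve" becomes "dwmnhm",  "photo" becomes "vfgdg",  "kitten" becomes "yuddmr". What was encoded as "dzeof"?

trash

This is an affine cipher: with a=0,…,z=25, each position x becomes (15x+4) mod 26.
Decoding dzeof: d(3)→7·(3−4)≡19=t; z(25)→7·(25−4)≡17=r; e(4)→7·(4−4)≡0=a; o(14)→7·(14−4)≡18=s; f(5)→7·(5−4)≡7=h (all mod 26).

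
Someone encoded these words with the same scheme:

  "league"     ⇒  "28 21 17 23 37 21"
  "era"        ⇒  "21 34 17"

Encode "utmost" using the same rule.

37 36 29 31 35 36

Letters become their 1-based position plus 16 (so a→17, b→18, …).
Applying it to utmost: u=21→37, t=20→36, m=13→29, o=15→31, s=19→35, t=20→36.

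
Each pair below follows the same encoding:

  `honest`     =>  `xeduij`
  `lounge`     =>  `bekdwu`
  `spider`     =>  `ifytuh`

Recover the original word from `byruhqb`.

liberal

Compare letters: h→x is +16, o→e is +16, n→d is +16 — a constant shift. It's a constant shift of +16 (ROT16).
Decoding byruhqb: b−16=l, y−16=i, r−16=b, u−16=e, h−16=r, q−16=a, b−16=l.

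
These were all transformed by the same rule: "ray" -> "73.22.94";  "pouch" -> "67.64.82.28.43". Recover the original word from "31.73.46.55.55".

drill

r(#18)→73 and a(#1)→22: differences scale by 3, so n = 3·pos + 19. With a=1..z=26, the number is 3·pos + 19.
Decoding 31.73.46.55.55: 31→(31−19)÷3=4=d, 73→(73−19)÷3=18=r, 46→(46−19)÷3=9=i, 55→(55−19)÷3=12=l, 55→(55−19)÷3=12=l.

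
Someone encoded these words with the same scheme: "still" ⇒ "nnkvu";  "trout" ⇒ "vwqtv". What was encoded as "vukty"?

The word is reversed, then every letter is shifted forward by 2.
Undoing it on vukty: shift back: v−2=t, u−2=s, k−2=i, t−2=r, y−2=w → tsirw; then reverse → wrist.

wrist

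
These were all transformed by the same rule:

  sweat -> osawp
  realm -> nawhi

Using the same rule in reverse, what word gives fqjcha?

jungle

Compare letters: s→o is +22, w→s is +22, e→a is +22 — a constant shift. It's a constant shift of +22 (ROT22).
Decoding fqjcha: f−22=j, q−22=u, j−22=n, c−22=g, h−22=l, a−22=e.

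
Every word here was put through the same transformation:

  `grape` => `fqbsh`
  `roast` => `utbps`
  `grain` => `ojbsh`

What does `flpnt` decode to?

The output letters match the input read backwards, each shifted +1: grape reversed is eparg. Read the word backwards and shift each letter +1.
Decoding flpnt: shift back: f−1=e, l−1=k, p−1=o, n−1=m, t−1=s → ekoms; then reverse → smoke.

smoke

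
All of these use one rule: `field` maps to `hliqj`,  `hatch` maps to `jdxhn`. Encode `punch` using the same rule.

Each letter shifts forward by (position + 2), i.e. 2, 3, 4, … — the shift grows by one for each successive letter.
On punch: p+2=r, u+3=x, n+4=r, c+5=h, h+6=n.

rxrhn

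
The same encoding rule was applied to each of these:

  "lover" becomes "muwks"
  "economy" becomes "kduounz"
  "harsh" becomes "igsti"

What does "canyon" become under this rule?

The rule splits by letter class: vowels +6, consonants +1.
On canyon: c(cons)+1=d, a(vowel)+6=g, n(cons)+1=o, y(cons)+1=z, o(vowel)+6=u, n(cons)+1=o.

dgozuo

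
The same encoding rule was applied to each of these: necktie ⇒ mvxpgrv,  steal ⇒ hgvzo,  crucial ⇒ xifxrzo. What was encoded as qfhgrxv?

justice

Each pair mirrors across the alphabet (n↔m, e↔v, c↔x): positions sum to 25. Each letter is replaced by its mirror in the alphabet: a↔z, b↔y, c↔x, and so on (the Atbash cipher).
Undoing it on qfhgrxv: q↔j, f↔u, h↔s, g↔t, r↔i, x↔c, v↔e.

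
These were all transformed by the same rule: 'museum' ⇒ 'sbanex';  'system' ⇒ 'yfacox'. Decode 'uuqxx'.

onion

In museum: m→s is +6, u→b is +7, s→a is +8, e→n is +9 — the shift increases by 1 each position. The shift increases by 1 at each position, starting from +6: 6, 7, 8, ….
Decoding uuqxx: u−6=o, u−7=n, q−8=i, x−9=o, x−10=n.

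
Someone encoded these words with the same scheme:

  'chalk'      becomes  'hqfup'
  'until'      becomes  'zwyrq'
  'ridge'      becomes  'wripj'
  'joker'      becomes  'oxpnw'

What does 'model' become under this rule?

rxinq

A repeating key of period 2 is used — shifts +5, +9 over and over.
Applying it to model: m+5=r, o+9=x, d+5=i, e+9=n, l+5=q.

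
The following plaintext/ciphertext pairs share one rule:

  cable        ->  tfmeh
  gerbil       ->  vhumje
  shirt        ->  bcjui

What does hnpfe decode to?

equal

Treating letters as 0–25, the rule is x ↦ 7x + 5 (mod 26).
Reversing it on hnpfe: h(7)→15·(7−5)≡4=e; n(13)→15·(13−5)≡16=q; p(15)→15·(15−5)≡20=u; f(5)→15·(5−5)≡0=a; e(4)→15·(4−5)≡11=l (all mod 26).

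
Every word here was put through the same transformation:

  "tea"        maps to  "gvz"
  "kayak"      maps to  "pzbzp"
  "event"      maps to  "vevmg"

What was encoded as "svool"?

hello

Each pair mirrors across the alphabet (t↔g, e↔v, a↔z): positions sum to 25. Letters are reflected about the middle of the alphabet (position → 25−position): Atbash.
Reversing it on svool: s↔h, v↔e, o↔l, o↔l, l↔o.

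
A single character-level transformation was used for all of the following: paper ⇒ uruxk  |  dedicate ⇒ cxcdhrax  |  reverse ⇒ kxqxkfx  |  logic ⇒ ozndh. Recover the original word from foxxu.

p(15)→u(20) and a(0)→r(17) fit y≡21x+17 (mod 26); the inverse of 21 mod 26 is 5. Treating letters as 0–25, the rule is x ↦ 21x + 17 (mod 26).
Undoing it on foxxu: f(5)→5·(5−17)≡18=s; o(14)→5·(14−17)≡11=l; x(23)→5·(23−17)≡4=e; x(23)→5·(23−17)≡4=e; u(20)→5·(20−17)≡15=p (all mod 26).

sleep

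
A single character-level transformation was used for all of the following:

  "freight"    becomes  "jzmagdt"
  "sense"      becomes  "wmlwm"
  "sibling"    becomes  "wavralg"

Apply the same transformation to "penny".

fmlle

This is an affine cipher: with a=0,…,z=25, each position x becomes (23x+24) mod 26.
For penny: p(15)→23·15+24≡5=f; e(4)→23·4+24≡12=m; n(13)→23·13+24≡11=l; n(13)→23·13+24≡11=l; y(24)→23·24+24≡4=e (all mod 26).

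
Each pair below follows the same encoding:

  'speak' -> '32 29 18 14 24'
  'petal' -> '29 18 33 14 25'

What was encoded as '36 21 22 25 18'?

while

s is letter #19 and maps to 32: an offset of 13. Letters become their 1-based position plus 13 (so a→14, b→15, …).
Decoding 36 21 22 25 18: 36→(36−13)÷1=23=w, 21→(21−13)÷1=8=h, 22→(22−13)÷1=9=i, 25→(25−13)÷1=12=l, 18→(18−13)÷1=5=e.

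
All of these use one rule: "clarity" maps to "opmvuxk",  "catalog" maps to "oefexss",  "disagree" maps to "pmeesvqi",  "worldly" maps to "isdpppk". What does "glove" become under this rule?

Shifts by position in clarity: pos 0: c→o (+12), pos 1: l→p (+4), pos 2: a→m (+12), pos 3: r→v (+4) — repeating every 2. It's a Vigenère-style cipher with numeric key [12,4]: position i shifts by key[i mod 2].
Applying it to glove: g+12=s, l+4=p, o+12=a, v+4=z, e+12=q.

spazq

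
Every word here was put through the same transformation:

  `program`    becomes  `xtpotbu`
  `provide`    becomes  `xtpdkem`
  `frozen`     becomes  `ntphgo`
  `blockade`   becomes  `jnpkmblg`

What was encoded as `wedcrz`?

occupy

The shifts repeat in a cycle of length 3: positions 0,1,… shift by +8, +2, +1, then the pattern repeats.
Decoding wedcrz: w−8=o, e−2=c, d−1=c, c−8=u, r−2=p, z−1=y.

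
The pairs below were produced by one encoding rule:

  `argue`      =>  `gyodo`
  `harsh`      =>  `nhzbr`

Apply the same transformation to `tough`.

zvcpr

In argue: a→g is +6, r→y is +7, g→o is +8, u→d is +9 — the shift increases by 1 each position. The shift increases by 1 at each position, starting from +6: 6, 7, 8, ….
Applying it to tough: t+6=z, o+7=v, u+8=c, g+9=p, h+10=r.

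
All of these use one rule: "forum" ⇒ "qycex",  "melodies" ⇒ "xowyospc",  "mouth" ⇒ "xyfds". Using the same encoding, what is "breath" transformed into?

Shifts by position in forum: pos 0: f→q (+11), pos 1: o→y (+10), pos 2: r→c (+11), pos 3: u→e (+10) — repeating every 2. It's a Vigenère-style cipher with numeric key [11,10]: position i shifts by key[i mod 2].
For breath: b+11=m, r+10=b, e+11=p, a+10=k, t+11=e, h+10=r.

mbpker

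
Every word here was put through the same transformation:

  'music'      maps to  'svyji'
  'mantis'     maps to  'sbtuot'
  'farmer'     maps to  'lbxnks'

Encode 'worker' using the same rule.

cpxlks

The shifts repeat in a cycle of length 2: positions 0,1,… shift by +6, +1, then the pattern repeats.
On worker: w+6=c, o+1=p, r+6=x, k+1=l, e+6=k, r+1=s.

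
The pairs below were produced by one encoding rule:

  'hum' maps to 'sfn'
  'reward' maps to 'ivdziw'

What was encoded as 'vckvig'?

Each pair mirrors across the alphabet (h↔s, u↔f, m↔n): positions sum to 25. This is the alphabet-reversal cipher (Atbash): a becomes z, b becomes y, etc.
Decoding vckvig: v↔e, c↔x, k↔p, v↔e, i↔r, g↔t.

expert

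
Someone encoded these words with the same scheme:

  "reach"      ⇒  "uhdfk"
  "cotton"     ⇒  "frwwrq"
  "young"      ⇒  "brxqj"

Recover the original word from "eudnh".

Compare letters: r→u is +3, e→h is +3, a→d is +3 — a constant shift. Every letter moves 3 places later in the alphabet, wrapping around z→a.
Reversing it on eudnh: e−3=b, u−3=r, d−3=a, n−3=k, h−3=e.

brake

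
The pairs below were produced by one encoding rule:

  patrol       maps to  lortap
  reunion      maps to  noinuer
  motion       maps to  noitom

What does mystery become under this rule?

The output letters match the input read backwards: patrol reversed is lortap. The word is simply reversed.
For mystery: reverse → yretsym.

yretsym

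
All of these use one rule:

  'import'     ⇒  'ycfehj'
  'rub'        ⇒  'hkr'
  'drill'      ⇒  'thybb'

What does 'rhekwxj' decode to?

Compare letters: i→y is +16, m→c is +16, p→f is +16 — a constant shift. Each letter is shifted forward by 16 in the alphabet (a Caesar shift of +16).
Undoing it on rhekwxj: r−16=b, h−16=r, e−16=o, k−16=u, w−16=g, x−16=h, j−16=t.

brought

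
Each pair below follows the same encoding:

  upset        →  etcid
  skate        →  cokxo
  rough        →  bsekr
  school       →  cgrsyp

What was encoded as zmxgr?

Shifts by position in upset: pos 0: u→e (+10), pos 1: p→t (+4), pos 2: s→c (+10), pos 3: e→i (+4) — repeating every 2. It's a Vigenère-style cipher with numeric key [10,4]: position i shifts by key[i mod 2].
Decoding zmxgr: z−10=p, m−4=i, x−10=n, g−4=c, r−10=h.

pinch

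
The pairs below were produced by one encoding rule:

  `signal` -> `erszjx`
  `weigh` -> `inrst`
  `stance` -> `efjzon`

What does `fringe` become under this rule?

The shift depends on letter class: consonant s→e is +12, but vowel i→r is +9. Vowels shift forward by 9 and consonants shift forward by 12.
On fringe: f(cons)+12=r, r(cons)+12=d, i(vowel)+9=r, n(cons)+12=z, g(cons)+12=s, e(vowel)+9=n.

rdrzsn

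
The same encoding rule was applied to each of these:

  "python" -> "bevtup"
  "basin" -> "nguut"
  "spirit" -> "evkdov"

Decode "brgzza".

plenty

Shifts by position in python: pos 0: p→b (+12), pos 1: y→e (+6), pos 2: t→v (+2), pos 3: h→t (+12), pos 4: o→u (+6), pos 5: n→p (+2) — repeating every 3. A repeating key of period 3 is used — shifts +12, +6, +2 over and over.
Reversing it on brgzza: b−12=p, r−6=l, g−2=e, z−12=n, z−6=t, a−2=y.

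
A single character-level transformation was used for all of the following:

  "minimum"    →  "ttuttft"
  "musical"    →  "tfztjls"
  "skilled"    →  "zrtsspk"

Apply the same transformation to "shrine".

zoytup

The shift depends on letter class: consonant m→t is +7, but vowel i→t is +11. Vowels shift forward by 11 and consonants shift forward by 7.
For shrine: s(cons)+7=z, h(cons)+7=o, r(cons)+7=y, i(vowel)+11=t, n(cons)+7=u, e(vowel)+11=p.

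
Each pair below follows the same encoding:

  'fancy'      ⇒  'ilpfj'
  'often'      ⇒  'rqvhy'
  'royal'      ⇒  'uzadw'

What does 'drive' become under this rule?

gckyp

The shifts repeat in a cycle of length 3: positions 0,1,… shift by +3, +11, +2, then the pattern repeats.
On drive: d+3=g, r+11=c, i+2=k, v+3=y, e+11=p.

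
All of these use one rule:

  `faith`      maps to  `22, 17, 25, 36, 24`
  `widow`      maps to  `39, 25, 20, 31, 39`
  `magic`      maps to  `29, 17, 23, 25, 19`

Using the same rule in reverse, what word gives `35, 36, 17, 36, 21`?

state

f is letter #6 and maps to 22: an offset of 16. Each letter is replaced by its alphabet position (a=1..z=26) + 16.
Undoing it on 35, 36, 17, 36, 21: 35→(35−16)÷1=19=s, 36→(36−16)÷1=20=t, 17→(17−16)÷1=1=a, 36→(36−16)÷1=20=t, 21→(21−16)÷1=5=e.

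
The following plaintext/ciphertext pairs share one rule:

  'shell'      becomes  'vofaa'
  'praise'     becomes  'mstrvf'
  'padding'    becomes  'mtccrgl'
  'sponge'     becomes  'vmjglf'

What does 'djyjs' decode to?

motor

Treating letters as 0–25, the rule is x ↦ 3x + 19 (mod 26).
Undoing it on djyjs: d(3)→9·(3−19)≡12=m; j(9)→9·(9−19)≡14=o; y(24)→9·(24−19)≡19=t; j(9)→9·(9−19)≡14=o; s(18)→9·(18−19)≡17=r (all mod 26).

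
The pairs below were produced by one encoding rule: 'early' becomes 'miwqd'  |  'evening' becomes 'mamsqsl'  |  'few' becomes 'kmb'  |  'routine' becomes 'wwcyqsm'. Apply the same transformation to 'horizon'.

The shift depends on letter class: consonant r→w is +5, but vowel e→m is +8. Two shifts are in play — +8 for a/e/i/o/u, +5 for every other letter.
On horizon: h(cons)+5=m, o(vowel)+8=w, r(cons)+5=w, i(vowel)+8=q, z(cons)+5=e, o(vowel)+8=w, n(cons)+5=s.

mwwqews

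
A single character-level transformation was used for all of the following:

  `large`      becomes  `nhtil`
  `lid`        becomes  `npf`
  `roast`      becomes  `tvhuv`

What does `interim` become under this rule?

ppvltpo

Two shifts are in play — +7 for a/e/i/o/u, +2 for every other letter.
Applying it to interim: i(vowel)+7=p, n(cons)+2=p, t(cons)+2=v, e(vowel)+7=l, r(cons)+2=t, i(vowel)+7=p, m(cons)+2=o.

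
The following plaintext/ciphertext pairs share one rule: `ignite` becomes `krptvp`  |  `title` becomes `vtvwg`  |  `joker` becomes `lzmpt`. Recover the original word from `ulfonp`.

saddle

A repeating key of period 2 is used — shifts +2, +11 over and over.
Decoding ulfonp: u−2=s, l−11=a, f−2=d, o−11=d, n−2=l, p−11=e.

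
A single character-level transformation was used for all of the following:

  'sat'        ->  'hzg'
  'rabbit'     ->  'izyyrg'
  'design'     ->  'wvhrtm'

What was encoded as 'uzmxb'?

Each pair mirrors across the alphabet (s↔h, a↔z, t↔g): positions sum to 25. Each letter is replaced by its mirror in the alphabet: a↔z, b↔y, c↔x, and so on (the Atbash cipher).
Decoding uzmxb: u↔f, z↔a, m↔n, x↔c, b↔y.

fancy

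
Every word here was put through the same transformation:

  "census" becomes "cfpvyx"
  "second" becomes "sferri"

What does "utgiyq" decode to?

useful

In census: c→c is +0, e→f is +1, n→p is +2, s→v is +3 — the shift increases by 1 each position. Letter i (0-indexed) is shifted by i+0, so successive shifts are 0, 1, 2, ….
Reversing it on utgiyq: u−0=u, t−1=s, g−2=e, i−3=f, y−4=u, q−5=l.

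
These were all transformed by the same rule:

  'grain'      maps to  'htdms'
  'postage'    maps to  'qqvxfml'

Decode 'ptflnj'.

In grain: g→h is +1, r→t is +2, a→d is +3, i→m is +4 — the shift increases by 1 each position. The shift increases by 1 at each position, starting from +1: 1, 2, 3, ….
Decoding ptflnj: p−1=o, t−2=r, f−3=c, l−4=h, n−5=i, j−6=d.

orchid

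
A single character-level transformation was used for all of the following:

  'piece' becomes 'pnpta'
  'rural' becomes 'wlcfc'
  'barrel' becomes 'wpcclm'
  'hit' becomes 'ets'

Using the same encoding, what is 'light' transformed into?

The output letters match the input read backwards, each shifted +11: piece reversed is eceip. Two steps: reverse the string, then apply a Caesar shift of +11.
On light: reverse → thgil; then shift: t+11=e, h+11=s, g+11=r, i+11=t, l+11=w.

esrtw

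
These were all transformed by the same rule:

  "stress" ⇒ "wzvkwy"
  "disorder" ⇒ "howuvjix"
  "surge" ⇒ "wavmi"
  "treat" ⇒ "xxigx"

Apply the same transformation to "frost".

jxsyx

The shifts repeat in a cycle of length 2: positions 0,1,… shift by +4, +6, then the pattern repeats.
Applying it to frost: f+4=j, r+6=x, o+4=s, s+6=y, t+4=x.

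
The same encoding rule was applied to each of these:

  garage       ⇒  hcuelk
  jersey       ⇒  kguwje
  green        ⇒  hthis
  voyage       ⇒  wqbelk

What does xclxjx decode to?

waiter

Each letter shifts forward by (position + 1), i.e. 1, 2, 3, … — the shift grows by one for each successive letter.
Reversing it on xclxjx: x−1=w, c−2=a, l−3=i, x−4=t, j−5=e, x−6=r.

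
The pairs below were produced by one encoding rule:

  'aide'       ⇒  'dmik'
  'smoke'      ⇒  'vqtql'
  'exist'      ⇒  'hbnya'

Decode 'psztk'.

mound

In aide: a→d is +3, i→m is +4, d→i is +5, e→k is +6 — the shift increases by 1 each position. Each letter shifts forward by (position + 3), i.e. 3, 4, 5, … — the shift grows by one for each successive letter.
Reversing it on psztk: p−3=m, s−4=o, z−5=u, t−6=n, k−7=d.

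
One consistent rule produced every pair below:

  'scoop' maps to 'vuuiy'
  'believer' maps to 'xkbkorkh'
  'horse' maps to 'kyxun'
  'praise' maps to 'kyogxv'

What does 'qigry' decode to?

slack

The output letters match the input read backwards, each shifted +6: scoop reversed is poocs. Two steps: reverse the string, then apply a Caesar shift of +6.
Decoding qigry: shift back: q−6=k, i−6=c, g−6=a, r−6=l, y−6=s → kcals; then reverse → slack.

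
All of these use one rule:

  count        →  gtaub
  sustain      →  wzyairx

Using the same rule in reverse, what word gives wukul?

spend

Letter i (0-indexed) is shifted by i+4, so successive shifts are 4, 5, 6, ….
Undoing it on wukul: w−4=s, u−5=p, k−6=e, u−7=n, l−8=d.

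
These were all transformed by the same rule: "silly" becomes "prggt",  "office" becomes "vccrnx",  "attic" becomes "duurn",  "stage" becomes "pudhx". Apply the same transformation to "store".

puvkx

Each letter's alphabet position (a=0..z=25) is mapped through 5·x+3 mod 26 — an affine cipher.
On store: s(18)→5·18+3≡15=p; t(19)→5·19+3≡20=u; o(14)→5·14+3≡21=v; r(17)→5·17+3≡10=k; e(4)→5·4+3≡23=x (all mod 26).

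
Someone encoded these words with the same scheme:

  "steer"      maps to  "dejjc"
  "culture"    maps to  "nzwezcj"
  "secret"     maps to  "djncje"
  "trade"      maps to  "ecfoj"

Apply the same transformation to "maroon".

The shift depends on letter class: consonant s→d is +11, but vowel e→j is +5. The rule splits by letter class: vowels +5, consonants +11.
On maroon: m(cons)+11=x, a(vowel)+5=f, r(cons)+11=c, o(vowel)+5=t, o(vowel)+5=t, n(cons)+11=y.

xfctty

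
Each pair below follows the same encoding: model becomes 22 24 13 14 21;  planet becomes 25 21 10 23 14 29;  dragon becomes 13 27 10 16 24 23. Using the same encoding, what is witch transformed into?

m is letter #13 and maps to 22: an offset of 9. The number is (letter's place in the alphabet, a=1) + 9.
Applying it to witch: w=23→32, i=9→18, t=20→29, c=3→12, h=8→17.

32 18 29 12 17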